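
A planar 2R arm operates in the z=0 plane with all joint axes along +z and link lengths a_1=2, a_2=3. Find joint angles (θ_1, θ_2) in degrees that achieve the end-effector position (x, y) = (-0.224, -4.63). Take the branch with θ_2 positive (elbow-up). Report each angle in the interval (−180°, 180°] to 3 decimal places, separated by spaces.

-119.998 44.988

cos θ_2 = (21.4871−2²−3²)/(2·2·3) = 0.7073; θ_2 = 44.9879° (elbow-up)
β = atan2(-4.6300,-0.2240) = -92.7698°; ψ = atan2(2.1209,4.1218) = 27.2283°
θ_1 = β − ψ = -119.9981°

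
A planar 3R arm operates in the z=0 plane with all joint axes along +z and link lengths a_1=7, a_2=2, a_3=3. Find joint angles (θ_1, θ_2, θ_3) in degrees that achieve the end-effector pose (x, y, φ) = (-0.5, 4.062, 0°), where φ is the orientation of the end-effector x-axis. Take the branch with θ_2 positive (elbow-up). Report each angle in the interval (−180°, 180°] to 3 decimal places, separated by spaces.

wrist centre = target − a_3·(cos φ, sin φ) = (-3.5000, 4.0620)
cos θ_2 = (28.7498−7²−2²)/(2·7·2) = -0.8661; θ_2 = 150.0059° (elbow-up)
β = atan2(4.0620,-3.5000) = 130.7497°; ψ = atan2(0.9998,5.2678) = 10.7467°
θ_1 = β − ψ = 120.0029°
θ_3 = φ − θ_1 − θ_2 = 89.9912° (wrapped to (-180°,180°])

120.003 150.006 89.991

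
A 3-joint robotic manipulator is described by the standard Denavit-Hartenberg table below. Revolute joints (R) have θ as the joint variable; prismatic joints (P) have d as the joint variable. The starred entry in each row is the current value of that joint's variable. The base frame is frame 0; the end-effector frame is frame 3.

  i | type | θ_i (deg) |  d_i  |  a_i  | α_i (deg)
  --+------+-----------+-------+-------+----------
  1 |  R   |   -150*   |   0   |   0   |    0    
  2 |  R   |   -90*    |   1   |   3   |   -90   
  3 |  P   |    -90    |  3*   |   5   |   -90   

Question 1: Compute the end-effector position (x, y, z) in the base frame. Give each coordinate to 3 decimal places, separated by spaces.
-4.098 1.098 6.000

after link 1: o_1 = (0.0000, 0.0000, 0.0000)
after link 2: o_2 = (-1.5000, 2.5981, 1.0000)
after link 3: o_3 = (-4.0981, 1.0981, 6.0000)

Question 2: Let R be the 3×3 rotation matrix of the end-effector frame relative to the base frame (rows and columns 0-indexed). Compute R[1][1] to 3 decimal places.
End-effector y-axis (col 1 of R) = (0.8660,0.5000,-0.0000)
R[1][1] = 0.5000

0.500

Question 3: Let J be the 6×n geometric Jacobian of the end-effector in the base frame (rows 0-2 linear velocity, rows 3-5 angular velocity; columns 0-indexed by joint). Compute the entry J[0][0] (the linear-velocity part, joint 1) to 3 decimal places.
axis z_0 = ẑ; lever o_n−o_0 = (-4.0981,1.0981,6.0000)
cross product → J_v[:, 0] = (-1.0981,-4.0981,0.0000)
J_ω[:, 0] = z_0
entry J[0][0] = -1.0981

-1.098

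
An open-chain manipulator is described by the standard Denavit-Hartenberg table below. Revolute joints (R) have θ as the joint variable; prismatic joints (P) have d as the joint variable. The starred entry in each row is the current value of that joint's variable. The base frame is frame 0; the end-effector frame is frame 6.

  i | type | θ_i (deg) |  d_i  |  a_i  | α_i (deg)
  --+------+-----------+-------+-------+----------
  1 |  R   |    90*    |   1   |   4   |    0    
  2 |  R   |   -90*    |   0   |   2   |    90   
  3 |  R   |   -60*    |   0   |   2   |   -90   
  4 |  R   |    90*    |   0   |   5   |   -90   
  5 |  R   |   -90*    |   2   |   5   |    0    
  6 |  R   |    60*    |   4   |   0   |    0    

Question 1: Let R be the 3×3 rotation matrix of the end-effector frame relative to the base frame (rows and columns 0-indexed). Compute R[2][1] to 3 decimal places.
End-effector y-axis (col 1 of R) = (-0.7500,0.5000,-0.4330)
R[2][1] = -0.4330

-0.433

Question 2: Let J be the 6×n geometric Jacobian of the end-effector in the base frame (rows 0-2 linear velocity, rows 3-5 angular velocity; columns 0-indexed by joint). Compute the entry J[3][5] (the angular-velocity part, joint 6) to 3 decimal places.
-0.500

axis z_5 = (-0.5000,0.0000,0.8660); lever o_n−o_5 = (-2.0000,0.0000,3.4641)
cross product → J_v[:, 5] = (0.0000,-0.0000,0.0000)
J_ω[:, 5] = z_5
entry J[3][5] = -0.5000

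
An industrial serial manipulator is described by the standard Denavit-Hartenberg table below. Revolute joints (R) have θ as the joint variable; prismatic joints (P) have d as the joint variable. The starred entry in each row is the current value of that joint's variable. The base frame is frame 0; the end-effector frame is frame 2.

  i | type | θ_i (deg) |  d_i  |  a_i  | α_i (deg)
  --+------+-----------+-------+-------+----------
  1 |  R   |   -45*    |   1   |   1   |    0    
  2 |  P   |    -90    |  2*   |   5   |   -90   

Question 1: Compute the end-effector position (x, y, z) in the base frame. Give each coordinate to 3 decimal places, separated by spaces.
after link 1: o_1 = (0.7071, -0.7071, 1.0000)
after link 2: o_2 = (-2.8284, -4.2426, 3.0000)

-2.828 -4.243 3.000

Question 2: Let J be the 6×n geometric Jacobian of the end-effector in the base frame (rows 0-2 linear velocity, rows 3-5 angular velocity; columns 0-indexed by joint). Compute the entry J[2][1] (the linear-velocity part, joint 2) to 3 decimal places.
1.000

prismatic axis z_1 = (0.0000,0.0000,1.0000)
J_v[:, 1] = z_1; J_ω[:, 1] = (0,0,0)
entry J[2][1] = 1.0000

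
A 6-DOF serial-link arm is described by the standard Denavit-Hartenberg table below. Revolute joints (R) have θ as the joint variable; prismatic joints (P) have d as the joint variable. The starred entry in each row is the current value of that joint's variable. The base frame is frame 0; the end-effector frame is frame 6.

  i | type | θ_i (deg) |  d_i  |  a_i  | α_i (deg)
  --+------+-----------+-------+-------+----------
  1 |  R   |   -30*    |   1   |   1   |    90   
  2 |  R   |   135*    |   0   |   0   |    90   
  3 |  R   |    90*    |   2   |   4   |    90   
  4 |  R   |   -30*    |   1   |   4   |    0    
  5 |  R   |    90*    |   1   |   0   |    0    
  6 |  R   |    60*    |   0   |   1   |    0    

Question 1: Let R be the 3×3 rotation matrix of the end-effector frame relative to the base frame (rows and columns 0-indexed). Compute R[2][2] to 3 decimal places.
End-effector z-axis (col 2 of R) = (-0.6124,0.3536,0.7071)
R[2][2] = 0.7071

0.707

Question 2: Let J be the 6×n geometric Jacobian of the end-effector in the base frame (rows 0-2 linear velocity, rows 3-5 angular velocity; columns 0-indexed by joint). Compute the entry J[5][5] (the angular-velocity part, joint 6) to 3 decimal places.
axis z_5 = (-0.6124,0.3536,0.7071); lever o_n−o_5 = (0.7803,0.1268,0.6124)
cross product → J_v[:, 5] = (0.1268,0.9268,-0.3536)
J_ω[:, 5] = z_5
entry J[5][5] = 0.7071

0.707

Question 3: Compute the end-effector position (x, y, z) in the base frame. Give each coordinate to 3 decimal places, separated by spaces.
-3.310 -6.130 3.027

after link 1: o_1 = (0.8660, -0.5000, 1.0000)
after link 2: o_2 = (0.8660, -0.5000, 1.0000)
after link 3: o_3 = (0.0908, -4.6712, 2.4142)
after link 4: o_4 = (-3.4784, -6.6105, 1.7071)
after link 5: o_5 = (-4.0908, -6.2570, 2.4142)
after link 6: o_6 = (-3.3104, -6.1302, 3.0266)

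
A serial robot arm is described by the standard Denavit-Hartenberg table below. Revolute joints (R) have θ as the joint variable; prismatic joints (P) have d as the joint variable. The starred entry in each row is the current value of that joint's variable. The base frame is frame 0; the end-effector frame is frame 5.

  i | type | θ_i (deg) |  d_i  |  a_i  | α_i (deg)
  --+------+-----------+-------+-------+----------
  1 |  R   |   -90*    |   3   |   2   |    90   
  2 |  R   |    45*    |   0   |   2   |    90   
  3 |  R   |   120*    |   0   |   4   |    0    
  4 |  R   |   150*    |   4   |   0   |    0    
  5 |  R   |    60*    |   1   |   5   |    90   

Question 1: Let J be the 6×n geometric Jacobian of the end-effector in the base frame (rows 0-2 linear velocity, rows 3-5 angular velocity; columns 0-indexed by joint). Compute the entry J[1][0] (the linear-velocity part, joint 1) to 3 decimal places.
axis z_0 = ẑ; lever o_n−o_0 = (-0.9641,-8.5974,2.5263)
cross product → J_v[:, 0] = (8.5974,-0.9641,0.0000)
J_ω[:, 0] = z_0
entry J[1][0] = -0.9641

-0.964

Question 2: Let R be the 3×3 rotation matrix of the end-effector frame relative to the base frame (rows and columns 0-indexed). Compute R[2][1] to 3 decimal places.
-0.707

End-effector y-axis (col 1 of R) = (-0.0000,-0.7071,-0.7071)
R[2][1] = -0.7071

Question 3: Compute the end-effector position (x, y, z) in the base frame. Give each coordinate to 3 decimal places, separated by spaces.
-0.964 -8.597 2.526

after link 1: o_1 = (0.0000, -2.0000, 3.0000)
after link 2: o_2 = (0.0000, -3.4142, 4.4142)
after link 3: o_3 = (-3.4641, -2.0000, 3.0000)
after link 4: o_4 = (-3.4641, -4.8284, 0.1716)
after link 5: o_5 = (-0.9641, -8.5974, 2.5263)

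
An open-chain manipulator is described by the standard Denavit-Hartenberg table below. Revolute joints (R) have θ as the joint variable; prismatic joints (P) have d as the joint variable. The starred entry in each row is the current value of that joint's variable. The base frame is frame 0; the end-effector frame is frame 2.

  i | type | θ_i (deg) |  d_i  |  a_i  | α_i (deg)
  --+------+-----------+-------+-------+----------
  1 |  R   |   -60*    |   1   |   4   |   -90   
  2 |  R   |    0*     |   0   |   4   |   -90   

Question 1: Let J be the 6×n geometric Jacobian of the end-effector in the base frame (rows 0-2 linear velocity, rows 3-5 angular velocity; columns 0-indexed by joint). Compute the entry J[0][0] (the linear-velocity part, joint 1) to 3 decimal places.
axis z_0 = ẑ; lever o_n−o_0 = (4.0000,-6.9282,1.0000)
cross product → J_v[:, 0] = (6.9282,4.0000,-0.0000)
J_ω[:, 0] = z_0
entry J[0][0] = 6.9282

6.928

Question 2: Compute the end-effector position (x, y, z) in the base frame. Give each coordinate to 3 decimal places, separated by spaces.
after link 1: o_1 = (2.0000, -3.4641, 1.0000)
after link 2: o_2 = (4.0000, -6.9282, 1.0000)

4.000 -6.928 1.000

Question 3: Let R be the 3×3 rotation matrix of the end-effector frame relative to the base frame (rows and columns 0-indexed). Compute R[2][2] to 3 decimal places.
-1.000

End-effector z-axis (col 2 of R) = (0.0000,0.0000,-1.0000)
R[2][2] = -1.0000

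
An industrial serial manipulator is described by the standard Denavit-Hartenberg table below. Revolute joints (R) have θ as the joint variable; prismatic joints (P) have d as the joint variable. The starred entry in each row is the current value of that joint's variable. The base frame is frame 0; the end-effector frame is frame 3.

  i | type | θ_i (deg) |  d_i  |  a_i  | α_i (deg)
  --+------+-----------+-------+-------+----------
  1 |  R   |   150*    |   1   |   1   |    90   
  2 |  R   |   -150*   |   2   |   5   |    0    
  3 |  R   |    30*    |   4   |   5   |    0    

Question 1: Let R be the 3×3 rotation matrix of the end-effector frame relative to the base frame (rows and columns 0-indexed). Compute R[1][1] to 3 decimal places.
End-effector y-axis (col 1 of R) = (-0.7500,0.4330,-0.5000)
R[1][1] = 0.4330

0.433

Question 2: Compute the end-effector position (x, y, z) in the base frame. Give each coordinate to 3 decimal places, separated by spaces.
8.049 2.281 -5.830

after link 1: o_1 = (-0.8660, 0.5000, 1.0000)
after link 2: o_2 = (3.8840, 0.0670, -1.5000)
after link 3: o_3 = (8.0490, 2.2811, -5.8301)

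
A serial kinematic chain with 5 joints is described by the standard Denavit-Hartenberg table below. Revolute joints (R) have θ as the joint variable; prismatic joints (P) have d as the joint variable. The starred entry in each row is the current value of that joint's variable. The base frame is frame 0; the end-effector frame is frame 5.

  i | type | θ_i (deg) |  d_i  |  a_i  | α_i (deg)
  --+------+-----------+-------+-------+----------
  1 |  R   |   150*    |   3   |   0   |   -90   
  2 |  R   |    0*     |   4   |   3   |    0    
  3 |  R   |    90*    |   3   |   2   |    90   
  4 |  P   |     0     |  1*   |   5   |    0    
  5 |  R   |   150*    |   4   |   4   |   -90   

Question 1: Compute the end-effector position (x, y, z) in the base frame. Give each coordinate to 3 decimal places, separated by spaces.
after link 1: o_1 = (0.0000, 0.0000, 3.0000)
after link 2: o_2 = (-4.5981, -1.9641, 3.0000)
after link 3: o_3 = (-6.0981, -4.5622, 1.0000)
after link 4: o_4 = (-6.9641, -4.0622, -4.0000)
after link 5: o_5 = (-11.4282, -3.7942, -0.5359)

-11.428 -3.794 -0.536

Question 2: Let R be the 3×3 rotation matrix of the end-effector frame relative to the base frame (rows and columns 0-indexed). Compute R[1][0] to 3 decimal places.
End-effector x-axis (col 0 of R) = (-0.2500,-0.4330,0.8660)
R[1][0] = -0.4330

-0.433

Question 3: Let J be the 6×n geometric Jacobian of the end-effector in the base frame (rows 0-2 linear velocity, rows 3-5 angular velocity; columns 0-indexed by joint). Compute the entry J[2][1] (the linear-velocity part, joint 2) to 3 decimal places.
axis z_1 = (-0.5000,-0.8660,0.0000); lever o_n−o_1 = (-11.4282,-3.7942,-3.5359)
cross product → J_v[:, 1] = (3.0622,-1.7679,-8.0000)
J_ω[:, 1] = z_1
entry J[2][1] = -8.0000

-8.000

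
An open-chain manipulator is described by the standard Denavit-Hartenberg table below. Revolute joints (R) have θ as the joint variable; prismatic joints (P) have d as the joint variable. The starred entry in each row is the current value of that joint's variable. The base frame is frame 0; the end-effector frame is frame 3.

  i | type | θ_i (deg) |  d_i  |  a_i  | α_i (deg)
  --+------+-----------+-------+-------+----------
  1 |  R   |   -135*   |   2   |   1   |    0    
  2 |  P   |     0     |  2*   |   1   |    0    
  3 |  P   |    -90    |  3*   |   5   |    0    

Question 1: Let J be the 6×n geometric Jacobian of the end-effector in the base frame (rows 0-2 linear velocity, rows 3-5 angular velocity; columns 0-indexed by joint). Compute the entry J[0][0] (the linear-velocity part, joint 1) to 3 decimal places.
axis z_0 = ẑ; lever o_n−o_0 = (-4.9497,2.1213,7.0000)
cross product → J_v[:, 0] = (-2.1213,-4.9497,0.0000)
J_ω[:, 0] = z_0
entry J[0][0] = -2.1213

-2.121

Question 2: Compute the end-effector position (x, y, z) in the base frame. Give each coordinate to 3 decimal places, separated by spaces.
after link 1: o_1 = (-0.7071, -0.7071, 2.0000)
after link 2: o_2 = (-1.4142, -1.4142, 4.0000)
after link 3: o_3 = (-4.9497, 2.1213, 7.0000)

-4.950 2.121 7.000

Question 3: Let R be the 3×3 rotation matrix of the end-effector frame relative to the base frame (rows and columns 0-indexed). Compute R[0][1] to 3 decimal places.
-0.707

End-effector y-axis (col 1 of R) = (-0.7071,-0.7071,0.0000)
R[0][1] = -0.7071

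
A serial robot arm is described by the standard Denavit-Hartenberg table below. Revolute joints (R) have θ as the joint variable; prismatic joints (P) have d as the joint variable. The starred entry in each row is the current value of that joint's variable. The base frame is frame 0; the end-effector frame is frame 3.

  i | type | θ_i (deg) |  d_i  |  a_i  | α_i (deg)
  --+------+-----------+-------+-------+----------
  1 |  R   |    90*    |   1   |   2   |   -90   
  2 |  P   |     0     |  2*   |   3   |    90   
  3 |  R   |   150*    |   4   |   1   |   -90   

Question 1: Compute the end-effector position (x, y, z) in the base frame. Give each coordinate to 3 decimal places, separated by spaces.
after link 1: o_1 = (0.0000, 2.0000, 1.0000)
after link 2: o_2 = (-2.0000, 5.0000, 1.0000)
after link 3: o_3 = (-2.5000, 4.1340, 5.0000)

-2.500 4.134 5.000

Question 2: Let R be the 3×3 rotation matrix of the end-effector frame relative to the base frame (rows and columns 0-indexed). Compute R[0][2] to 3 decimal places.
End-effector z-axis (col 2 of R) = (0.8660,-0.5000,0.0000)
R[0][2] = 0.8660

0.866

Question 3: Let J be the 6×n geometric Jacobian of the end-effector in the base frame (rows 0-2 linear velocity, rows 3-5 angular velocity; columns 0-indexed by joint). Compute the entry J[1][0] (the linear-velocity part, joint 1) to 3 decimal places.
axis z_0 = ẑ; lever o_n−o_0 = (-2.5000,4.1340,5.0000)
cross product → J_v[:, 0] = (-4.1340,-2.5000,0.0000)
J_ω[:, 0] = z_0
entry J[1][0] = -2.5000

-2.500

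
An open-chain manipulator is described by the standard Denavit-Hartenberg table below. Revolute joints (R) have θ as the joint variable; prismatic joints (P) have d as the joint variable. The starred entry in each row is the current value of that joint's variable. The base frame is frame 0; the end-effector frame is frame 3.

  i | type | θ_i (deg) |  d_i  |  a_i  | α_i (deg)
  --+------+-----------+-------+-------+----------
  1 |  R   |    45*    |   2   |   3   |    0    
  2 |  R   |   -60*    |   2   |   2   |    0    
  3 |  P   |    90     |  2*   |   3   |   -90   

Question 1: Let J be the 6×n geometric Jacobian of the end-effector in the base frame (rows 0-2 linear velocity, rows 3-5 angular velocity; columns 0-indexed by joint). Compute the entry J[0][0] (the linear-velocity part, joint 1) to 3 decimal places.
-4.501

axis z_0 = ẑ; lever o_n−o_0 = (4.8296,4.5015,6.0000)
cross product → J_v[:, 0] = (-4.5015,4.8296,0.0000)
J_ω[:, 0] = z_0
entry J[0][0] = -4.5015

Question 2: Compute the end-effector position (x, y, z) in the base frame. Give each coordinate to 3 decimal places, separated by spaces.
4.830 4.501 6.000

after link 1: o_1 = (2.1213, 2.1213, 2.0000)
after link 2: o_2 = (4.0532, 1.6037, 4.0000)
after link 3: o_3 = (4.8296, 4.5015, 6.0000)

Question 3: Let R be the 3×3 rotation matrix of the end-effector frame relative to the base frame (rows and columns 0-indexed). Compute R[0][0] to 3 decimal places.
End-effector x-axis (col 0 of R) = (0.2588,0.9659,0.0000)
R[0][0] = 0.2588

0.259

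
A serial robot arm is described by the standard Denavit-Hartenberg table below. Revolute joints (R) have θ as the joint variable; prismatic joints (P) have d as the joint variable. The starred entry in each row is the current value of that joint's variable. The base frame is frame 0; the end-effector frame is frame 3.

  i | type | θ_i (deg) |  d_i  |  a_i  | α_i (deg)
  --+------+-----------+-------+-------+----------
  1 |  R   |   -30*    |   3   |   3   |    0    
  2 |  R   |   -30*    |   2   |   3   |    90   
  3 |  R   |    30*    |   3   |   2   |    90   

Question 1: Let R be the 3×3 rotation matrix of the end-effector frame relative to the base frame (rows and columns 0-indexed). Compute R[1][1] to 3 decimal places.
End-effector y-axis (col 1 of R) = (-0.8660,-0.5000,0.0000)
R[1][1] = -0.5000

-0.500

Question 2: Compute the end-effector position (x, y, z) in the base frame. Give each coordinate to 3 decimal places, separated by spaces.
after link 1: o_1 = (2.5981, -1.5000, 3.0000)
after link 2: o_2 = (4.0981, -4.0981, 5.0000)
after link 3: o_3 = (2.3660, -7.0981, 6.0000)

2.366 -7.098 6.000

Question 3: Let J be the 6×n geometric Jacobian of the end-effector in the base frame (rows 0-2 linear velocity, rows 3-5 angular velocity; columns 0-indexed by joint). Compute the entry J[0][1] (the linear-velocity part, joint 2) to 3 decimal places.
5.598

axis z_1 = (0.0000,0.0000,1.0000); lever o_n−o_1 = (-0.2321,-5.5981,3.0000)
cross product → J_v[:, 1] = (5.5981,-0.2321,0.0000)
J_ω[:, 1] = z_1
entry J[0][1] = 5.5981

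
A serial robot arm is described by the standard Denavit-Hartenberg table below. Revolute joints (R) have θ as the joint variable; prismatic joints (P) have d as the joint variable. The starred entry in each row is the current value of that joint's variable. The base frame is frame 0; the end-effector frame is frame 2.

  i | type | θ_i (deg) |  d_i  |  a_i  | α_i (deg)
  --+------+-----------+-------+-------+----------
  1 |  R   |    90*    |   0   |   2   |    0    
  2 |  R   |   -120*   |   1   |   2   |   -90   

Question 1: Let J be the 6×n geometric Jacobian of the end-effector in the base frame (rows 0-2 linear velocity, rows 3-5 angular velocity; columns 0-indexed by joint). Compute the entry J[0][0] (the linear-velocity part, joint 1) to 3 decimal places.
-1.000

axis z_0 = ẑ; lever o_n−o_0 = (1.7321,1.0000,1.0000)
cross product → J_v[:, 0] = (-1.0000,1.7321,0.0000)
J_ω[:, 0] = z_0
entry J[0][0] = -1.0000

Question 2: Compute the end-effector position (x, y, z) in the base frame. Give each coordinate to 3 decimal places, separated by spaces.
after link 1: o_1 = (0.0000, 2.0000, 0.0000)
after link 2: o_2 = (1.7321, 1.0000, 1.0000)

1.732 1.000 1.000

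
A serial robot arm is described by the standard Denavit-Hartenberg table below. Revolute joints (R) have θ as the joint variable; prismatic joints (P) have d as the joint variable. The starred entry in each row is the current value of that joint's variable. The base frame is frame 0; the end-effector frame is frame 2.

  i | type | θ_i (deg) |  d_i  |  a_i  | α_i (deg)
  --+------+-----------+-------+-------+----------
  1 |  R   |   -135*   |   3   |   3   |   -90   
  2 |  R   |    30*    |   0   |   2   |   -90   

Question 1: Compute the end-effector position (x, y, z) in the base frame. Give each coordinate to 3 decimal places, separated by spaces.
-3.346 -3.346 2.000

after link 1: o_1 = (-2.1213, -2.1213, 3.0000)
after link 2: o_2 = (-3.3461, -3.3461, 2.0000)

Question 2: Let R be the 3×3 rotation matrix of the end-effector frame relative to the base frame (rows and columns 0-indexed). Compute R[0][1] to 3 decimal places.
End-effector y-axis (col 1 of R) = (-0.7071,0.7071,-0.0000)
R[0][1] = -0.7071

-0.707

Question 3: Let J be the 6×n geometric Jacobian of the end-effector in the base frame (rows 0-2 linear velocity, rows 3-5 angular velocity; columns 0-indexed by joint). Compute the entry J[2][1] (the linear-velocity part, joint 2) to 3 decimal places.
axis z_1 = (0.7071,-0.7071,0.0000); lever o_n−o_1 = (-1.2247,-1.2247,-1.0000)
cross product → J_v[:, 1] = (0.7071,0.7071,-1.7321)
J_ω[:, 1] = z_1
entry J[2][1] = -1.7321

-1.732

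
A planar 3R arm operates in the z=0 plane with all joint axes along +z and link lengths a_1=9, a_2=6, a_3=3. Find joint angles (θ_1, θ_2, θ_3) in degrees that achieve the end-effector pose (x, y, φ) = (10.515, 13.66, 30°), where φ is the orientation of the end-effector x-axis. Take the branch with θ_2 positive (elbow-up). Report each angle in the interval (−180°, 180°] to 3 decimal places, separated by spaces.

45.006 29.987 -44.993

wrist centre = target − a_3·(cos φ, sin φ) = (7.9169, 12.1600)
cos θ_2 = (210.5433−9²−6²)/(2·9·6) = 0.8661; θ_2 = 29.9867° (elbow-up)
β = atan2(12.1600,7.9169) = 56.9333°; ψ = atan2(2.9988,14.1968) = 11.9272°
θ_1 = β − ψ = 45.0061°
θ_3 = φ − θ_1 − θ_2 = -44.9928° (wrapped to (-180°,180°])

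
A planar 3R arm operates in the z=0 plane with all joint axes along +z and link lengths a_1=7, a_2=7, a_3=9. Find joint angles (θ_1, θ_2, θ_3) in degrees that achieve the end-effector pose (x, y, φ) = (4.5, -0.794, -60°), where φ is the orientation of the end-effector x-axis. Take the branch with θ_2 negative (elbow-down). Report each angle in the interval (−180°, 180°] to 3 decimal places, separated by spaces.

wrist centre = target − a_3·(cos φ, sin φ) = (-0.0000, 7.0002)
cos θ_2 = (49.0032−7²−7²)/(2·7·7) = -0.5000; θ_2 = -119.9978° (elbow-down)
β = atan2(7.0002,-0.0000) = 90.0000°; ψ = atan2(-6.0623,3.5002) = -59.9989°
θ_1 = β − ψ = 149.9989°
θ_3 = φ − θ_1 − θ_2 = -90.0011° (wrapped to (-180°,180°])

149.999 -119.998 -90.001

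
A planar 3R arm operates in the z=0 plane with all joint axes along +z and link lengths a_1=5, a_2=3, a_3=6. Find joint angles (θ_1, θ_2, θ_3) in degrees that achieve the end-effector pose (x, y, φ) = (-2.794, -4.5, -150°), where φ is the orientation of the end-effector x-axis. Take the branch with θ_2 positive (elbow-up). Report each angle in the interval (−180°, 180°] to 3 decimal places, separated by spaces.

-63.969 149.996 123.973

wrist centre = target − a_3·(cos φ, sin φ) = (2.4022, -1.5000)
cos θ_2 = (8.0203−5²−3²)/(2·5·3) = -0.8660; θ_2 = 149.9958° (elbow-up)
β = atan2(-1.5000,2.4022) = -31.9823°; ψ = atan2(1.5002,2.4020) = 31.9868°
θ_1 = β − ψ = -63.9691°
θ_3 = φ − θ_1 − θ_2 = 123.9733° (wrapped to (-180°,180°])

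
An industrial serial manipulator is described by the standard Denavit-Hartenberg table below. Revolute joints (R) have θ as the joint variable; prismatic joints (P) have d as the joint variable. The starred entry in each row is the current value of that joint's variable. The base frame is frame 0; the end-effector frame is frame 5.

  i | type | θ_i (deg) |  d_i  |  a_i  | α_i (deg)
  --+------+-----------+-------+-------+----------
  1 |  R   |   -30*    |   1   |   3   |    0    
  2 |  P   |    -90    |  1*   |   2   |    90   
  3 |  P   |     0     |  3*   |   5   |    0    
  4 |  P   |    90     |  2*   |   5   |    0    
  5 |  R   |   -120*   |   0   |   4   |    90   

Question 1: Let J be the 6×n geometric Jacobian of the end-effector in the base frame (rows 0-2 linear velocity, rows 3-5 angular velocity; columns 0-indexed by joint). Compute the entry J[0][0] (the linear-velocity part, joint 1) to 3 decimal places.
8.062

axis z_0 = ẑ; lever o_n−o_0 = (-6.9641,-8.0622,5.0000)
cross product → J_v[:, 0] = (8.0622,-6.9641,0.0000)
J_ω[:, 0] = z_0
entry J[0][0] = 8.0622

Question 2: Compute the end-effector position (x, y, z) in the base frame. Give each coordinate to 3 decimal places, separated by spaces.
-6.964 -8.062 5.000

after link 1: o_1 = (2.5981, -1.5000, 1.0000)
after link 2: o_2 = (1.5981, -3.2321, 2.0000)
after link 3: o_3 = (-3.5000, -6.0622, 2.0000)
after link 4: o_4 = (-5.2321, -5.0622, 7.0000)
after link 5: o_5 = (-6.9641, -8.0622, 5.0000)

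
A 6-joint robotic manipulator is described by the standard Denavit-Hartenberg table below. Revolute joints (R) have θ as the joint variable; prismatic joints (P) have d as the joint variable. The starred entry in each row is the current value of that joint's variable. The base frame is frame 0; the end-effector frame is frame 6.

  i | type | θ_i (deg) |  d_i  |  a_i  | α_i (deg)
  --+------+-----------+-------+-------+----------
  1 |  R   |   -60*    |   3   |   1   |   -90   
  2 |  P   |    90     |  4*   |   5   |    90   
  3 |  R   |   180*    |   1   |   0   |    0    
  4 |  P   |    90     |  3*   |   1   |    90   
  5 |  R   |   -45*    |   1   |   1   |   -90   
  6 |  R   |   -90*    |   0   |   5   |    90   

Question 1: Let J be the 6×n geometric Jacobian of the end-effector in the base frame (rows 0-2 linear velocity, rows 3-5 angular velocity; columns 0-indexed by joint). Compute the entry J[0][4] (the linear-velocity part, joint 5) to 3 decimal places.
-0.259

axis z_4 = (0.0000,0.0000,1.0000); lever o_n−o_4 = (-0.9659,0.2588,6.0000)
cross product → J_v[:, 4] = (-0.2588,-0.9659,0.0000)
J_ω[:, 4] = z_4
entry J[0][4] = -0.2588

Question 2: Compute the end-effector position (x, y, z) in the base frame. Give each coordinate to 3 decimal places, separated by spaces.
4.132 -2.571 4.000

after link 1: o_1 = (0.5000, -0.8660, 3.0000)
after link 2: o_2 = (3.9641, 1.1340, -2.0000)
after link 3: o_3 = (4.4641, 0.2679, -2.0000)
after link 4: o_4 = (5.0981, -2.8301, -2.0000)
after link 5: o_5 = (4.1322, -2.5713, -1.0000)
after link 6: o_6 = (4.1322, -2.5713, 4.0000)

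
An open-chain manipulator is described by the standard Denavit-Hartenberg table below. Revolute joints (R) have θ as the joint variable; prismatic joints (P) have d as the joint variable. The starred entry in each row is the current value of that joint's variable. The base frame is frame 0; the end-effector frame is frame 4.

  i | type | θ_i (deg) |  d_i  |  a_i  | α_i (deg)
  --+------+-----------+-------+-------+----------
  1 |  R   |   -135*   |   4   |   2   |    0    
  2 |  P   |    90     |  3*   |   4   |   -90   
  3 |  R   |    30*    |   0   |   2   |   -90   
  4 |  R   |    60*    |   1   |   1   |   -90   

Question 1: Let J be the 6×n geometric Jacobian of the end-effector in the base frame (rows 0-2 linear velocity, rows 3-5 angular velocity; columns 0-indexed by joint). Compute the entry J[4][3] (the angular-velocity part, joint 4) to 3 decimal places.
0.354

axis z_3 = (-0.3536,0.3536,-0.8660); lever o_n−o_3 = (-0.6597,-0.5650,-1.1160)
cross product → J_v[:, 3] = (-0.8839,0.1768,0.4330)
J_ω[:, 3] = z_3
entry J[4][3] = 0.3536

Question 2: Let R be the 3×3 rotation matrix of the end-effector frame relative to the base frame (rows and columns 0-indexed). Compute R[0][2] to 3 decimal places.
-0.884

End-effector z-axis (col 2 of R) = (-0.8839,0.1768,0.4330)
R[0][2] = -0.8839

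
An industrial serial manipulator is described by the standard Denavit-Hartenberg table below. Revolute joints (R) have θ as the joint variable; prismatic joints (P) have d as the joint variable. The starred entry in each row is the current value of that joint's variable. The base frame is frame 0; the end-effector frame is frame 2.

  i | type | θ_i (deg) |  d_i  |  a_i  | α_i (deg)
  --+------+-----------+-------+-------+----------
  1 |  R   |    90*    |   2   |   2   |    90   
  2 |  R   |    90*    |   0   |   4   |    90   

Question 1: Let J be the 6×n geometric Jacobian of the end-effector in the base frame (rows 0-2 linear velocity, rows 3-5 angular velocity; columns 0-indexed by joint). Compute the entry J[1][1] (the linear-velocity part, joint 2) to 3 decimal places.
axis z_1 = (1.0000,-0.0000,0.0000); lever o_n−o_1 = (-0.0000,0.0000,4.0000)
cross product → J_v[:, 1] = (-0.0000,-4.0000,0.0000)
J_ω[:, 1] = z_1
entry J[1][1] = -4.0000

-4.000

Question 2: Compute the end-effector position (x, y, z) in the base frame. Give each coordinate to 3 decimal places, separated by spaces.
after link 1: o_1 = (0.0000, 2.0000, 2.0000)
after link 2: o_2 = (-0.0000, 2.0000, 6.0000)

-0.000 2.000 6.000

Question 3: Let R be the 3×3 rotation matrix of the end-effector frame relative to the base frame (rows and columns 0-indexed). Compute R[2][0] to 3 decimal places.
End-effector x-axis (col 0 of R) = (-0.0000,0.0000,1.0000)
R[2][0] = 1.0000

1.000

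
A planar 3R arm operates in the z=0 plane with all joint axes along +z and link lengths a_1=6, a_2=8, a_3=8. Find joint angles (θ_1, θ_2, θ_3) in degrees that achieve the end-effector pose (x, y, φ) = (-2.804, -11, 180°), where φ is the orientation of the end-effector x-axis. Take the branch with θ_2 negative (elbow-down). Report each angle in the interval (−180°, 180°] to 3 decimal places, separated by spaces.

wrist centre = target − a_3·(cos φ, sin φ) = (5.1960, -11.0000)
cos θ_2 = (147.9984−6²−8²)/(2·6·8) = 0.5000; θ_2 = -60.0011° (elbow-down)
β = atan2(-11.0000,5.1960) = -64.7157°; ψ = atan2(-6.9283,9.9999) = -34.7157°
θ_1 = β − ψ = -30.0000°
θ_3 = φ − θ_1 − θ_2 = -89.9989° (wrapped to (-180°,180°])

-30.000 -60.001 -89.999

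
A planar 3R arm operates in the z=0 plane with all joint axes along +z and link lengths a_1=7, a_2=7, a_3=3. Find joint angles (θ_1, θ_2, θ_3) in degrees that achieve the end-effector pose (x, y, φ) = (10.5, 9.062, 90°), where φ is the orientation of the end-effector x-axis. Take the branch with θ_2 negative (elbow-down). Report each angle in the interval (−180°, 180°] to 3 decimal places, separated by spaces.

wrist centre = target − a_3·(cos φ, sin φ) = (10.5000, 6.0620)
cos θ_2 = (146.9978−7²−7²)/(2·7·7) = 0.5000; θ_2 = -60.0015° (elbow-down)
β = atan2(6.0620,10.5000) = 29.9993°; ψ = atan2(-6.0623,10.4998) = -30.0007°
θ_1 = β − ψ = 60.0000°
θ_3 = φ − θ_1 − θ_2 = 90.0015° (wrapped to (-180°,180°])

60.000 -60.001 90.001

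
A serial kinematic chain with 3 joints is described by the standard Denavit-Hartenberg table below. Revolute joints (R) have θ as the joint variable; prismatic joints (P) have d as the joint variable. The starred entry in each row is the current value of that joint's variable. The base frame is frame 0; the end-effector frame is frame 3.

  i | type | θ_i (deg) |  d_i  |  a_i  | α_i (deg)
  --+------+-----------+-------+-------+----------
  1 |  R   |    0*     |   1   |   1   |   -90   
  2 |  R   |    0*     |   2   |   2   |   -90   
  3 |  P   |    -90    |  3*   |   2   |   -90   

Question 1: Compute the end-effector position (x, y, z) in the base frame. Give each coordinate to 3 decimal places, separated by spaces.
after link 1: o_1 = (1.0000, 0.0000, 1.0000)
after link 2: o_2 = (3.0000, 2.0000, 1.0000)
after link 3: o_3 = (3.0000, 4.0000, -2.0000)

3.000 4.000 -2.000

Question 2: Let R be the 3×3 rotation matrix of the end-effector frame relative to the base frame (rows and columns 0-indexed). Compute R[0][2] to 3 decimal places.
1.000

End-effector z-axis (col 2 of R) = (1.0000,-0.0000,-0.0000)
R[0][2] = 1.0000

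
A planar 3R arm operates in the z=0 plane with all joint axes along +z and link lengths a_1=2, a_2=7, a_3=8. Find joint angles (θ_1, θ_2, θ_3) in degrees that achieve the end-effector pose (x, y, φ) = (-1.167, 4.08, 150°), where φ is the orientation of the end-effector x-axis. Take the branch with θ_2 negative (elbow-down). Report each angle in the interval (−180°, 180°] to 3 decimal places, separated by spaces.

wrist centre = target − a_3·(cos φ, sin φ) = (5.7612, 0.0800)
cos θ_2 = (33.1979−2²−7²)/(2·2·7) = -0.7072; θ_2 = -135.0091° (elbow-down)
β = atan2(0.0800,5.7612) = 0.7956°; ψ = atan2(-4.9490,-2.9505) = -120.8031°
θ_1 = β − ψ = 121.5986°
θ_3 = φ − θ_1 − θ_2 = 163.4105° (wrapped to (-180°,180°])

121.599 -135.009 163.410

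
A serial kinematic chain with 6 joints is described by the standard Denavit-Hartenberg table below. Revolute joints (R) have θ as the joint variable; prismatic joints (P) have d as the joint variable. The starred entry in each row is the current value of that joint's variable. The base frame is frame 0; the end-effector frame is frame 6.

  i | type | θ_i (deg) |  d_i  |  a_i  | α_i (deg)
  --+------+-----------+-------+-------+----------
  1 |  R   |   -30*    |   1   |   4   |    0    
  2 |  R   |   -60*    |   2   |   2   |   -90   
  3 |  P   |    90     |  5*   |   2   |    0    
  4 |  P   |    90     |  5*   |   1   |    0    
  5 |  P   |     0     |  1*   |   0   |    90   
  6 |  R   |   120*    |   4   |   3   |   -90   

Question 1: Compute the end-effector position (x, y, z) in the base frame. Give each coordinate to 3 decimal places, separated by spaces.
after link 1: o_1 = (3.4641, -2.0000, 1.0000)
after link 2: o_2 = (3.4641, -4.0000, 3.0000)
after link 3: o_3 = (8.4641, -4.0000, 1.0000)
after link 4: o_4 = (13.4641, -3.0000, 1.0000)
after link 5: o_5 = (14.4641, -3.0000, 1.0000)
after link 6: o_6 = (17.0622, -4.5000, -3.0000)

17.062 -4.500 -3.000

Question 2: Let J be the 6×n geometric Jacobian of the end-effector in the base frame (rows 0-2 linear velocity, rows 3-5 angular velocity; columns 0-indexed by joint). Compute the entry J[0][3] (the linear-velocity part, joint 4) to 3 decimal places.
1.000

prismatic axis z_3 = (1.0000,0.0000,0.0000)
J_v[:, 3] = z_3; J_ω[:, 3] = (0,0,0)
entry J[0][3] = 1.0000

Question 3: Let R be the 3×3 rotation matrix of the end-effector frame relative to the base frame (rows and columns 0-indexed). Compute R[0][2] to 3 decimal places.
-0.500

End-effector z-axis (col 2 of R) = (-0.5000,-0.8660,-0.0000)
R[0][2] = -0.5000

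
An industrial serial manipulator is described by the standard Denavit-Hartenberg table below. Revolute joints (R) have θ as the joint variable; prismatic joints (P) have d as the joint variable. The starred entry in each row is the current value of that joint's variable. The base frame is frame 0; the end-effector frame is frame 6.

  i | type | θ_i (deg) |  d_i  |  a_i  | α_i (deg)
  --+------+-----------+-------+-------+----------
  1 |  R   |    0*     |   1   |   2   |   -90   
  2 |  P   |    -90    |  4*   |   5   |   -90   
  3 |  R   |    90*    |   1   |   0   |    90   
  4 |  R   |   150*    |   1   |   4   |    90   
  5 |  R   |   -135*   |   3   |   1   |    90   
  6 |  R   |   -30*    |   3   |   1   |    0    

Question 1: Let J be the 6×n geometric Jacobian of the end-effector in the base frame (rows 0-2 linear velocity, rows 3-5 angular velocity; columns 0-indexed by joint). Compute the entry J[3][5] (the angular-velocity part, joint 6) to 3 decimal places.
axis z_5 = (-0.3536,-0.6124,0.7071); lever o_n−o_5 = (-1.7999,-2.1174,1.5089)
cross product → J_v[:, 5] = (0.5732,-0.7392,-0.3536)
J_ω[:, 5] = z_5
entry J[3][5] = -0.3536

-0.354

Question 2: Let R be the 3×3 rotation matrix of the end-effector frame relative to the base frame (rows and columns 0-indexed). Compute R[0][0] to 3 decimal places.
-0.739

End-effector x-axis (col 0 of R) = (-0.7392,-0.2803,-0.6124)
R[0][0] = -0.7392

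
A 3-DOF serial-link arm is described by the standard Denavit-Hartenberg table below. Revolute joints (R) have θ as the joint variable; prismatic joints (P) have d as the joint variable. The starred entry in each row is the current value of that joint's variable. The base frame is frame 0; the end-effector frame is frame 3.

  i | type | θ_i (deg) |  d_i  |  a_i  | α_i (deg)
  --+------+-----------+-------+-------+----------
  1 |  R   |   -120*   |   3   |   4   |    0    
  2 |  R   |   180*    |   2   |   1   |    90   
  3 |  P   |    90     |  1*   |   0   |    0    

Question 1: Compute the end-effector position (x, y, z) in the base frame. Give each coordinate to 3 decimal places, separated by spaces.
-0.634 -3.098 5.000

after link 1: o_1 = (-2.0000, -3.4641, 3.0000)
after link 2: o_2 = (-1.5000, -2.5981, 5.0000)
after link 3: o_3 = (-0.6340, -3.0981, 5.0000)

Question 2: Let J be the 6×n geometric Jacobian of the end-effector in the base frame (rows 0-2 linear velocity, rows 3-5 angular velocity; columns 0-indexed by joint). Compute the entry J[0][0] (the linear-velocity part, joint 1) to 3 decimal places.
3.098

axis z_0 = ẑ; lever o_n−o_0 = (-0.6340,-3.0981,5.0000)
cross product → J_v[:, 0] = (3.0981,-0.6340,0.0000)
J_ω[:, 0] = z_0
entry J[0][0] = 3.0981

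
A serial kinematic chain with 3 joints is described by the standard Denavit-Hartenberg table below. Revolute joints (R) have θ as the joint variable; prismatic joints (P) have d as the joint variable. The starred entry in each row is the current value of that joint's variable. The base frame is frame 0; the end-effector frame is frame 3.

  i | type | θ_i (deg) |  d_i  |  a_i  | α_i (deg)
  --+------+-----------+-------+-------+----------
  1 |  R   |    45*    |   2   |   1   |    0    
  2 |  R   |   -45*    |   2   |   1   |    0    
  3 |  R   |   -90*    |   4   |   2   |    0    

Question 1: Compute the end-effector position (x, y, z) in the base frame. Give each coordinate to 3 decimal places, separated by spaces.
1.707 -1.293 8.000

after link 1: o_1 = (0.7071, 0.7071, 2.0000)
after link 2: o_2 = (1.7071, 0.7071, 4.0000)
after link 3: o_3 = (1.7071, -1.2929, 8.0000)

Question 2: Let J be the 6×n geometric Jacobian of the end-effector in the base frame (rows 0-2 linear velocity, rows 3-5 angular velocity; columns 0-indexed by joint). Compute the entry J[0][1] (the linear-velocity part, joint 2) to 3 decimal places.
axis z_1 = (0.0000,0.0000,1.0000); lever o_n−o_1 = (1.0000,-2.0000,6.0000)
cross product → J_v[:, 1] = (2.0000,1.0000,-0.0000)
J_ω[:, 1] = z_1
entry J[0][1] = 2.0000

2.000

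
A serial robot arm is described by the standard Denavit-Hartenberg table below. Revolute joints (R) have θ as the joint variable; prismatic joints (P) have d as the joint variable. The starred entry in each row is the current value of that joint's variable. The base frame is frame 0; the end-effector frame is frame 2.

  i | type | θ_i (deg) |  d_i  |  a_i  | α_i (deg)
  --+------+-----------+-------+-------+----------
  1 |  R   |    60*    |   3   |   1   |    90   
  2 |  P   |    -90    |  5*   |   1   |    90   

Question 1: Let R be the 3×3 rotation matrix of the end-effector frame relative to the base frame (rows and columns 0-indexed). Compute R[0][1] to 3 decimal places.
End-effector y-axis (col 1 of R) = (0.8660,-0.5000,0.0000)
R[0][1] = 0.8660

0.866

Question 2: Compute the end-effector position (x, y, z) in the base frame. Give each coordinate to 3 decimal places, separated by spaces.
4.830 -1.634 2.000

after link 1: o_1 = (0.5000, 0.8660, 3.0000)
after link 2: o_2 = (4.8301, -1.6340, 2.0000)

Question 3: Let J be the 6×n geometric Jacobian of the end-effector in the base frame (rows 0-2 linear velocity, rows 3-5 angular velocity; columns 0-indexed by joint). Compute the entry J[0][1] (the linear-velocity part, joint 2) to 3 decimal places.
0.866

prismatic axis z_1 = (0.8660,-0.5000,0.0000)
J_v[:, 1] = z_1; J_ω[:, 1] = (0,0,0)
entry J[0][1] = 0.8660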